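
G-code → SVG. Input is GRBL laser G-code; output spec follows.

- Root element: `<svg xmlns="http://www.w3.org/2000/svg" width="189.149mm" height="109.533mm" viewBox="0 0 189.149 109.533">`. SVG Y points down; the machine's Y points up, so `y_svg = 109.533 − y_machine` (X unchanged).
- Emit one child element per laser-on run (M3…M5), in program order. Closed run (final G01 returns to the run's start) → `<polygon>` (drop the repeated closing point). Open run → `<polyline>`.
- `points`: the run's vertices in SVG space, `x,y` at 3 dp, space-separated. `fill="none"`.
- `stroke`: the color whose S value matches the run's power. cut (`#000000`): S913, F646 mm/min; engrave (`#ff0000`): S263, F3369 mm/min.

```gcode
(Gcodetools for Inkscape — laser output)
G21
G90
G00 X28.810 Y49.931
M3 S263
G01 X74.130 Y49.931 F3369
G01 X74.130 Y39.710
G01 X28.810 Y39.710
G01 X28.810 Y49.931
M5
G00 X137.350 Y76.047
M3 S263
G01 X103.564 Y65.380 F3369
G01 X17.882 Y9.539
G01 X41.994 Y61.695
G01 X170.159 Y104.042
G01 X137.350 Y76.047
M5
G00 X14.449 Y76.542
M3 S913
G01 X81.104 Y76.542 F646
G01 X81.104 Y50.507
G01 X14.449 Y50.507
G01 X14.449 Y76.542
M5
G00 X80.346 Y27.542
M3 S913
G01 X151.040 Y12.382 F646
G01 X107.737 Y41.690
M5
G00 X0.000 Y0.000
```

y_svg = 109.533 − y_m.

[1] S263→`#ff0000` (engrave); closed run; points: 28.810,59.602 74.130,59.602 74.130,69.823 28.810,69.823

[2] S263→`#ff0000` (engrave); closed run; points: 137.350,33.486 103.564,44.153 17.882,99.994 41.994,47.838 170.159,5.491

[3] S913→`#000000` (cut); closed run; points: 14.449,32.991 81.104,32.991 81.104,59.026 14.449,59.026

[4] S913→`#000000` (cut); open run; points: 80.346,81.991 151.040,97.151 107.737,67.843

<svg xmlns="http://www.w3.org/2000/svg" width="189.149mm" height="109.533mm" viewBox="0 0 189.149 109.533">
  <polygon points="28.810,59.602 74.130,59.602 74.130,69.823 28.810,69.823" fill="none" stroke="#ff0000"/>
  <polygon points="137.350,33.486 103.564,44.153 17.882,99.994 41.994,47.838 170.159,5.491" fill="none" stroke="#ff0000"/>
  <polygon points="14.449,32.991 81.104,32.991 81.104,59.026 14.449,59.026" fill="none" stroke="#000000"/>
  <polyline points="80.346,81.991 151.040,97.151 107.737,67.843" fill="none" stroke="#000000"/>
</svg>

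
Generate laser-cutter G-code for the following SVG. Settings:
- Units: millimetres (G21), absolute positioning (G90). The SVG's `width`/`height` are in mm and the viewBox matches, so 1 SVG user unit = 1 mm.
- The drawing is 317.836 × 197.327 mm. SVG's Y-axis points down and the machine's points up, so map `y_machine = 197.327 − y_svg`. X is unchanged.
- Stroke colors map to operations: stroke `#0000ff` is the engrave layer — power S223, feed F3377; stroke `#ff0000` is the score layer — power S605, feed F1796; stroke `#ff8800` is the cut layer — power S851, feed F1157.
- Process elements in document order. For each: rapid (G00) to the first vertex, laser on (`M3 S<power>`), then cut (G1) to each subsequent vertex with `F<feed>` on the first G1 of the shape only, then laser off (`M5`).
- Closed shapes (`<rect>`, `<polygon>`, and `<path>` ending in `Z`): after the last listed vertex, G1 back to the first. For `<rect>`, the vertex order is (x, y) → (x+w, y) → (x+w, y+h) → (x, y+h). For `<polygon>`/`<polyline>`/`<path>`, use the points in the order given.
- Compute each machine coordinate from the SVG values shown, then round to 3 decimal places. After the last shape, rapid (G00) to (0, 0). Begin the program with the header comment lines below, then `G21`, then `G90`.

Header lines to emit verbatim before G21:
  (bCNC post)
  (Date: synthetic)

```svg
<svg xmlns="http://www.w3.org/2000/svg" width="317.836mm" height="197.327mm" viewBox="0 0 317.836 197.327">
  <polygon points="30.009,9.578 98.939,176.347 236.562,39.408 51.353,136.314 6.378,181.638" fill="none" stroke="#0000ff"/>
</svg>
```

(bCNC post)
(Date: synthetic)
G21
G90
G00 X30.009 Y187.749
M3 S223
G1 X98.939 Y20.980 F3377
G1 X236.562 Y157.919
G1 X51.353 Y61.013
G1 X6.378 Y15.689
G1 X30.009 Y187.749
M5
G00 X0.000 Y0.000

Since the viewBox matches the mm dimensions, user units are millimetres directly. The only transform is the Y-flip y_m = 197.327 − y_svg.

Shape 1 is a closed polygon drawn with `<polygon>`. Its stroke #0000ff means engrave at S223, F3377. After flipping Y the toolpath is (30.009,187.749) → (98.939,20.980) → (236.562,157.919) → (51.353,61.013) → (6.378,15.689) → (30.009,187.749), returning to the start.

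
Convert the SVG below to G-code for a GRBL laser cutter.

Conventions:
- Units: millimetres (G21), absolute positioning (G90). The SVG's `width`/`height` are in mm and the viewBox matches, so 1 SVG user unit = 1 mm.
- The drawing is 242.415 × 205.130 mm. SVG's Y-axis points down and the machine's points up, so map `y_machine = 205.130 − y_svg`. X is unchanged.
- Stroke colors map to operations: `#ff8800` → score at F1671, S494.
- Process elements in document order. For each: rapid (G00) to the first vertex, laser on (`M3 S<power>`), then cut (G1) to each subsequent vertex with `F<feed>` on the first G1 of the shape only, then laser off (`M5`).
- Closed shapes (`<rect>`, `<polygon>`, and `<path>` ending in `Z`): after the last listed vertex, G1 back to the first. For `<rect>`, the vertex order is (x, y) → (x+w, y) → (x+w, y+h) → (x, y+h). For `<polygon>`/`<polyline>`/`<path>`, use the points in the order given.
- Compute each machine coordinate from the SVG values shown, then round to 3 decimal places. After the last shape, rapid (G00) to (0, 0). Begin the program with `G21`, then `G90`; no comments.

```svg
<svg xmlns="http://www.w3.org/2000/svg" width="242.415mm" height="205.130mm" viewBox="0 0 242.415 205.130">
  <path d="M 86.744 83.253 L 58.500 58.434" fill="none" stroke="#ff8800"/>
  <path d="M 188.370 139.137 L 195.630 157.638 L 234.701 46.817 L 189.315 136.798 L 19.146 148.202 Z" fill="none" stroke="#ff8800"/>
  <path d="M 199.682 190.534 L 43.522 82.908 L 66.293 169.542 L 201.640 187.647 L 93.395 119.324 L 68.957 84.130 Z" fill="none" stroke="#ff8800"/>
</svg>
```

1 u = 1 mm; y_m = 205.130 − y.

[1] `<path>` line segment, #ff8800→score S494 F1671: (86.744,121.877) → (58.500,146.696)

[2] `<path>` closed polygon, #ff8800→score S494 F1671: (188.370,65.993) → (195.630,47.492) → (234.701,158.313) → (189.315,68.332) → (19.146,56.928) → (188.370,65.993) (closed)

[3] `<path>` closed polygon, #ff8800→score S494 F1671: (199.682,14.596) → (43.522,122.222) → (66.293,35.588) → (201.640,17.483) → (93.395,85.806) → (68.957,121.000) → (199.682,14.596) (closed)

G21
G90
G00 X86.744 Y121.877
M3 S494
G1 X58.500 Y146.696 F1671
M5
G00 X188.370 Y65.993
M3 S494
G1 X195.630 Y47.492 F1671
G1 X234.701 Y158.313
G1 X189.315 Y68.332
G1 X19.146 Y56.928
G1 X188.370 Y65.993
M5
G00 X199.682 Y14.596
M3 S494
G1 X43.522 Y122.222 F1671
G1 X66.293 Y35.588
G1 X201.640 Y17.483
G1 X93.395 Y85.806
G1 X68.957 Y121.000
G1 X199.682 Y14.596
M5
G00 X0.000 Y0.000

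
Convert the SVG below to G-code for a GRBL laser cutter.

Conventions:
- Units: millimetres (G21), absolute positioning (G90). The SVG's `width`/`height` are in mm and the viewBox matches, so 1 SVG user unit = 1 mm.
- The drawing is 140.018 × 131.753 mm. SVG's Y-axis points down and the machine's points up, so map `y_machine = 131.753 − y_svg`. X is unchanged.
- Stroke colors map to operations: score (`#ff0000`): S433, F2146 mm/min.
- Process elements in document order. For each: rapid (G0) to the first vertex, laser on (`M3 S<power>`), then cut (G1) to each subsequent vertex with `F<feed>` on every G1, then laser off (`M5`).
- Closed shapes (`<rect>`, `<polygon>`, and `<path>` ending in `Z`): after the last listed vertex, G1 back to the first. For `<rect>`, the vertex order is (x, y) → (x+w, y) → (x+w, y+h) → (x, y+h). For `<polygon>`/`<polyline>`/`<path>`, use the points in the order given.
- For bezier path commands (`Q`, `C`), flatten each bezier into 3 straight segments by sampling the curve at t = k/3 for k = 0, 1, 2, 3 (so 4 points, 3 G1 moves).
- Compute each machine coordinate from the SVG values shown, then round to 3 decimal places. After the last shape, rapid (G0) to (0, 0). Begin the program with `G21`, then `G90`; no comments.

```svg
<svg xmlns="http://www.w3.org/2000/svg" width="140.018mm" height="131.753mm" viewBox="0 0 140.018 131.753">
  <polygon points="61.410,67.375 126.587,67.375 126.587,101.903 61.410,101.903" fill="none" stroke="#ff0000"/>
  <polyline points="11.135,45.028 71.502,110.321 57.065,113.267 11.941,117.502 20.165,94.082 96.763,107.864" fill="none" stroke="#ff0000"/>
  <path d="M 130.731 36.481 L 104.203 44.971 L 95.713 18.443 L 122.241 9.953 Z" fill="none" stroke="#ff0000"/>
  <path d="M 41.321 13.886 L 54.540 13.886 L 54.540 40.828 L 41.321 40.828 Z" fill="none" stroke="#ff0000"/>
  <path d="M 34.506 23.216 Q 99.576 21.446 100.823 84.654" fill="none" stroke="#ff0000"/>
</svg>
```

1 u = 1 mm; y_m = 131.753 − y.

[1] `<polygon>` rectangle, #ff0000→score S433 F2146: (61.410,64.378) → (126.587,64.378) → (126.587,29.850) → (61.410,29.850) → (61.410,64.378) (closed)

[2] `<polyline>` open polyline, #ff0000→score S433 F2146: (11.135,86.725) → (71.502,21.432) → (57.065,18.486) → (11.941,14.251) → (20.165,37.671) → (96.763,23.889)

[3] `<path>` regular polygon, #ff0000→score S433 F2146: (130.731,95.272) → (104.203,86.782) → (95.713,113.310) → (122.241,121.800) → (130.731,95.272) (closed)

[4] `<path>` rectangle, #ff0000→score S433 F2146: (41.321,117.867) → (54.540,117.867) → (54.540,90.925) → (41.321,90.925) → (41.321,117.867) (closed)

[5] `<path>` quadratic bezier, #ff0000→score S433 F2146: (34.506,108.537) → (70.795,102.497) → (92.900,82.018) → (100.823,47.099)

G21
G90
G0 X61.410 Y64.378
M3 S433
G1 X126.587 Y64.378 F2146
G1 X126.587 Y29.850 F2146
G1 X61.410 Y29.850 F2146
G1 X61.410 Y64.378 F2146
M5
G0 X11.135 Y86.725
M3 S433
G1 X71.502 Y21.432 F2146
G1 X57.065 Y18.486 F2146
G1 X11.941 Y14.251 F2146
G1 X20.165 Y37.671 F2146
G1 X96.763 Y23.889 F2146
M5
G0 X130.731 Y95.272
M3 S433
G1 X104.203 Y86.782 F2146
G1 X95.713 Y113.310 F2146
G1 X122.241 Y121.800 F2146
G1 X130.731 Y95.272 F2146
M5
G0 X41.321 Y117.867
M3 S433
G1 X54.540 Y117.867 F2146
G1 X54.540 Y90.925 F2146
G1 X41.321 Y90.925 F2146
G1 X41.321 Y117.867 F2146
M5
G0 X34.506 Y108.537
M3 S433
G1 X70.795 Y102.497 F2146
G1 X92.900 Y82.018 F2146
G1 X100.823 Y47.099 F2146
M5
G0 X0.000 Y0.000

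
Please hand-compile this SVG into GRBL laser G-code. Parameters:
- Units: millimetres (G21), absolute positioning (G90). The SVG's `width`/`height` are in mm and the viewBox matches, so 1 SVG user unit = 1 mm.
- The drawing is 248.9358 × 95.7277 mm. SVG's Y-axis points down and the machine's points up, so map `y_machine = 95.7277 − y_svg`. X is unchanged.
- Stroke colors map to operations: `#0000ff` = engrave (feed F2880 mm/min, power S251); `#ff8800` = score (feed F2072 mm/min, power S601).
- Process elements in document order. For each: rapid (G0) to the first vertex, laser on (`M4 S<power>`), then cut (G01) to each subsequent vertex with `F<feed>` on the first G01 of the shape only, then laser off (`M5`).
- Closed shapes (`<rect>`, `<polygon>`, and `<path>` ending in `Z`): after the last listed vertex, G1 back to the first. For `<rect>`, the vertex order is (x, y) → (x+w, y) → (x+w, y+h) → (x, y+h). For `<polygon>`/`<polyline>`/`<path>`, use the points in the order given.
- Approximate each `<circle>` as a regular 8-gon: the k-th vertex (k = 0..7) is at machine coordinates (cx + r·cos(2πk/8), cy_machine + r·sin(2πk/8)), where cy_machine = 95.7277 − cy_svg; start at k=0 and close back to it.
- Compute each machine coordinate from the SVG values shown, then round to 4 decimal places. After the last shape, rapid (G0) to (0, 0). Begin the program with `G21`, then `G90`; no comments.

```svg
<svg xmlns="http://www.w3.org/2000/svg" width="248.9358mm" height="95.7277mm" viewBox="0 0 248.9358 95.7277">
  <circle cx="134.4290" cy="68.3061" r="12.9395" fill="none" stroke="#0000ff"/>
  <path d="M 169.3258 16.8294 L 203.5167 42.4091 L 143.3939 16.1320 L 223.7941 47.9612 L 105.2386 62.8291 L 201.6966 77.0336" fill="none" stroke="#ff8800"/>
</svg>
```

Since the viewBox matches the mm dimensions, user units are millimetres directly. The only transform is the Y-flip y_m = 95.7277 − y_svg.

Shape 1 is a circle drawn with `<circle>`. Its stroke #0000ff means engrave at S251, F2880. After flipping Y the toolpath is (147.3685,27.4216) → (143.5786,36.5712) → (134.4290,40.3611) → (125.2794,36.5712) → (121.4895,27.4216) → (125.2794,18.2720) → (134.4290,14.4821) → (143.5786,18.2720) → (147.3685,27.4216), returning to the start.

Shape 2 is a open polyline drawn with `<path>`. Its stroke #ff8800 means score at S601, F2072. After flipping Y the toolpath is (169.3258,78.8983) → (203.5167,53.3186) → (143.3939,79.5957) → (223.7941,47.7665) → (105.2386,32.8986) → (201.6966,18.6941).

G21
G90
G0 X147.3685 Y27.4216
M4 S251
G01 X143.5786 Y36.5712 F2880
G01 X134.4290 Y40.3611
G01 X125.2794 Y36.5712
G01 X121.4895 Y27.4216
G01 X125.2794 Y18.2720
G01 X134.4290 Y14.4821
G01 X143.5786 Y18.2720
G01 X147.3685 Y27.4216
M5
G0 X169.3258 Y78.8983
M4 S601
G01 X203.5167 Y53.3186 F2072
G01 X143.3939 Y79.5957
G01 X223.7941 Y47.7665
G01 X105.2386 Y32.8986
G01 X201.6966 Y18.6941
M5
G0 X0.0000 Y0.0000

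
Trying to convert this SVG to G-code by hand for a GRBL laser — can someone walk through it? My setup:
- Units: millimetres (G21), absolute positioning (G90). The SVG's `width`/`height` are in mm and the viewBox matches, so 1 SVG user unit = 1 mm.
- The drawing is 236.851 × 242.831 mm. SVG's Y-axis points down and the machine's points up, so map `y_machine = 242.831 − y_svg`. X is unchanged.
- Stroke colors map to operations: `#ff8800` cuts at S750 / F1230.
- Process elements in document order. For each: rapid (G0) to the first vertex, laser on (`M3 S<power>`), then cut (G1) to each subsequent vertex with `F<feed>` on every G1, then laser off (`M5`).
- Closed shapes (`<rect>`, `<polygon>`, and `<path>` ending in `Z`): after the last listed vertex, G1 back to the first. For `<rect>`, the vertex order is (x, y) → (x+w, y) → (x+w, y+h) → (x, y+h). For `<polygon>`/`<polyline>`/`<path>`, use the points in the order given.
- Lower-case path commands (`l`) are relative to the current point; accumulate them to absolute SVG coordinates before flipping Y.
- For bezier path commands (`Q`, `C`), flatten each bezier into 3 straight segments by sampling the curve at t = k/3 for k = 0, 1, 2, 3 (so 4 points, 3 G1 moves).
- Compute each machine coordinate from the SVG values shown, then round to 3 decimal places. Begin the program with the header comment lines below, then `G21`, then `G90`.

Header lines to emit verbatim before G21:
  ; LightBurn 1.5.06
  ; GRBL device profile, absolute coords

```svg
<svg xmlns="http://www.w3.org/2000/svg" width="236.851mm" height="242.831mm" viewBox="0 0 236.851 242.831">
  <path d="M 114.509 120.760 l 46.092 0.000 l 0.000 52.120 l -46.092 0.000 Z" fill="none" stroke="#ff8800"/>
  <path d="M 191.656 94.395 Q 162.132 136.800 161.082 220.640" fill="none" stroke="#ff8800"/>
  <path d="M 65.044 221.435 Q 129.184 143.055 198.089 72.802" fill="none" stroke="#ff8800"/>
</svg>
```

; LightBurn 1.5.06
; GRBL device profile, absolute coords
G21
G90
G0 X114.509 Y122.071
M3 S750
G1 X160.601 Y122.071 F1230
G1 X160.601 Y69.951 F1230
G1 X114.509 Y69.951 F1230
G1 X114.509 Y122.071 F1230
M5
G0 X191.656 Y148.436
M3 S750
G1 X175.137 Y115.562 F1230
G1 X164.946 Y73.480 F1230
G1 X161.082 Y22.191 F1230
M5
G0 X65.044 Y21.396
M3 S750
G1 X108.333 Y72.746 F1230
G1 X152.682 Y122.291 F1230
G1 X198.089 Y170.029 F1230
M5

1 u = 1 mm; y_m = 242.831 − y.

[1] `<path>` rectangle, #ff8800→cut S750 F1230: (114.509,122.071) → (160.601,122.071) → (160.601,69.951) → (114.509,69.951) → (114.509,122.071) (closed)

[2] `<path>` quadratic bezier, #ff8800→cut S750 F1230: (191.656,148.436) → (175.137,115.562) → (164.946,73.480) → (161.082,22.191)

[3] `<path>` quadratic bezier, #ff8800→cut S750 F1230: (65.044,21.396) → (108.333,72.746) → (152.682,122.291) → (198.089,170.029)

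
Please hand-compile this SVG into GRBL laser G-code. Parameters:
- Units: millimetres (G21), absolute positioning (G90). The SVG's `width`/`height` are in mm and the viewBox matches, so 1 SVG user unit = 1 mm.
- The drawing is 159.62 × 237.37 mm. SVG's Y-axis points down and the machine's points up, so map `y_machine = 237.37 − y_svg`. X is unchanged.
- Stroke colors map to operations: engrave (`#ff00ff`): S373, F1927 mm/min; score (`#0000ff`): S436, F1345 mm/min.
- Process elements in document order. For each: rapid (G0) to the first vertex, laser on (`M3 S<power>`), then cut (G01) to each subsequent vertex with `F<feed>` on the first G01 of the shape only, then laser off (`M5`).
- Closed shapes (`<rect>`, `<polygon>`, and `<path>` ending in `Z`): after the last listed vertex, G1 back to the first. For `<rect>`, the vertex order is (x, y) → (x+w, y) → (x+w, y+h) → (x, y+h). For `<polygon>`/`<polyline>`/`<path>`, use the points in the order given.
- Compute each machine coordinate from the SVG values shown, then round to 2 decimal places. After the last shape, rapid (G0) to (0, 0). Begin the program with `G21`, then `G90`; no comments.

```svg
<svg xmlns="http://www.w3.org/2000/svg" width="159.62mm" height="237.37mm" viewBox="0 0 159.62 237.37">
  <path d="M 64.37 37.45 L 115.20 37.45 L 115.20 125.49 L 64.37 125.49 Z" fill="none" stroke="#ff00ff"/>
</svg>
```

viewBox `0 0 159.62 237.37` with mm width/height → 1 unit = 1 mm. Flip: y_m = 237.37 − y_svg.

**Shape 1** — `<path>` rectangle, stroke `#ff00ff` → engrave (S373, F1927). Machine vertices: (64.37,199.92) → (115.20,199.92) → (115.20,111.88) → (64.37,111.88) → (64.37,199.92). Closed: final G1 returns to the first vertex.

G21
G90
G0 X64.37 Y199.92
M3 S373
G01 X115.20 Y199.92 F1927
G01 X115.20 Y111.88
G01 X64.37 Y111.88
G01 X64.37 Y199.92
M5
G0 X0.00 Y0.00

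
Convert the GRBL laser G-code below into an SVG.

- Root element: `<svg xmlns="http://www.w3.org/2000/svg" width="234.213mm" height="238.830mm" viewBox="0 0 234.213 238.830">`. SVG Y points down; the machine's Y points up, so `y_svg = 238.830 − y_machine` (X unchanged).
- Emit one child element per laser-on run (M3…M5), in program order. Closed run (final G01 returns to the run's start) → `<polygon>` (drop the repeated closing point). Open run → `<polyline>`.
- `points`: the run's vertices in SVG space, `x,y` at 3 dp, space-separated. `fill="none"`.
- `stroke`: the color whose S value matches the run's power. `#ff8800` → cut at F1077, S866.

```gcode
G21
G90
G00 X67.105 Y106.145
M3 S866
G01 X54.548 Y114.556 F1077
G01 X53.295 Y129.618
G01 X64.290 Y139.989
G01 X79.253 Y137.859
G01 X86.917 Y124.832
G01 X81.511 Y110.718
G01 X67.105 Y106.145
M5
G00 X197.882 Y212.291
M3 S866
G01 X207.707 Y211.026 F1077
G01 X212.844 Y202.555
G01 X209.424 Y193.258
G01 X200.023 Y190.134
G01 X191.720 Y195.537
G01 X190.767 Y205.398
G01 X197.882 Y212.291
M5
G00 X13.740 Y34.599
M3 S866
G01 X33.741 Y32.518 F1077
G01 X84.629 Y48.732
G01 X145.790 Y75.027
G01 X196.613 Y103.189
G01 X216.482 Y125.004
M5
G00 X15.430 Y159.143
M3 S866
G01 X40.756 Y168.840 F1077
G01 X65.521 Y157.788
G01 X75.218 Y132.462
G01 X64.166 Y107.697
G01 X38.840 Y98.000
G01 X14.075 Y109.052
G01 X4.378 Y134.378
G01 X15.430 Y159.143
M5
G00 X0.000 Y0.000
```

<svg xmlns="http://www.w3.org/2000/svg" width="234.213mm" height="238.830mm" viewBox="0 0 234.213 238.830">
  <polygon points="67.105,132.685 54.548,124.274 53.295,109.212 64.290,98.841 79.253,100.971 86.917,113.998 81.511,128.112" fill="none" stroke="#ff8800"/>
  <polygon points="197.882,26.539 207.707,27.804 212.844,36.275 209.424,45.572 200.023,48.696 191.720,43.293 190.767,33.432" fill="none" stroke="#ff8800"/>
  <polyline points="13.740,204.231 33.741,206.312 84.629,190.098 145.790,163.803 196.613,135.641 216.482,113.826" fill="none" stroke="#ff8800"/>
  <polygon points="15.430,79.687 40.756,69.990 65.521,81.042 75.218,106.368 64.166,131.133 38.840,140.830 14.075,129.778 4.378,104.452" fill="none" stroke="#ff8800"/>
</svg>

Each laser-on run becomes one SVG element. Flip Y back into SVG space with y_svg = 238.830 − y_machine. Every run uses S866, so all elements get stroke `#ff8800` (cut).

Run 1: The run returns to its start, so emit a `<polygon>` with points (Y-flipped): 67.105,132.685 54.548,124.274 53.295,109.212 64.290,98.841 79.253,100.971 86.917,113.998 81.511,128.112.

Run 2: The run returns to its start, so emit a `<polygon>` with points (Y-flipped): 197.882,26.539 207.707,27.804 212.844,36.275 209.424,45.572 200.023,48.696 191.720,43.293 190.767,33.432.

Run 3: The run is open, so emit a `<polyline>` with points (Y-flipped): 13.740,204.231 33.741,206.312 84.629,190.098 145.790,163.803 196.613,135.641 216.482,113.826.

Run 4: The run returns to its start, so emit a `<polygon>` with points (Y-flipped): 15.430,79.687 40.756,69.990 65.521,81.042 75.218,106.368 64.166,131.133 38.840,140.830 14.075,129.778 4.378,104.452.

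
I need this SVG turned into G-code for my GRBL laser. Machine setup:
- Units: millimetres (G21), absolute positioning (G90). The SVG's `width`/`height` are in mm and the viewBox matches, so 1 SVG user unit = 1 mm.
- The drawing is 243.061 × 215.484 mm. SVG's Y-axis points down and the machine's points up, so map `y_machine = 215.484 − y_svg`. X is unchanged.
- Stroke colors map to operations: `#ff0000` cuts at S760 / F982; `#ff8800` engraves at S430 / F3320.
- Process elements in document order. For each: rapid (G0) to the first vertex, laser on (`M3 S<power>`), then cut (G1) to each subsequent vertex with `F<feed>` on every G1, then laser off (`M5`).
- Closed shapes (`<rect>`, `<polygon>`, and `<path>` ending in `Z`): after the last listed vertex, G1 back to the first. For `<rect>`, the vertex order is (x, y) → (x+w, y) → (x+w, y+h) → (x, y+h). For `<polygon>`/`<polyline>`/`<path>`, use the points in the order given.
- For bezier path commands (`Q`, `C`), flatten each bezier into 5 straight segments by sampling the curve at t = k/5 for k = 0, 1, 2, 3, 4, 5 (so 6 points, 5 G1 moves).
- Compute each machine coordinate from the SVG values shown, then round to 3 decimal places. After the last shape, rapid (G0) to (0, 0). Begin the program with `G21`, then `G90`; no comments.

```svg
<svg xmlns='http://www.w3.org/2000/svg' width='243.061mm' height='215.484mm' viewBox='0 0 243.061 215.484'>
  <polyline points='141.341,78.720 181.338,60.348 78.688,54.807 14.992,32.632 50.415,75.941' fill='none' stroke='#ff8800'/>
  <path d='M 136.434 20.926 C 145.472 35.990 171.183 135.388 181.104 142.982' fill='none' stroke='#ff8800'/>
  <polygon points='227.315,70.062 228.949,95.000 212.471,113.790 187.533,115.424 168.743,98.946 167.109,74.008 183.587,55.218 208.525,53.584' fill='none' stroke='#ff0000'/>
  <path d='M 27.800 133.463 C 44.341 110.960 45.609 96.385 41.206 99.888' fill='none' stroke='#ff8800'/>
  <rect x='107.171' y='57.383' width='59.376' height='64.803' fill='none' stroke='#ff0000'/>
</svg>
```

G21
G90
G0 X141.341 Y136.764
M3 S430
G1 X181.338 Y155.136 F3320
G1 X78.688 Y160.677 F3320
G1 X14.992 Y182.852 F3320
G1 X50.415 Y139.543 F3320
M5
G0 X136.434 Y194.558
M3 S430
G1 X143.598 Y176.809 F3320
G1 X153.205 Y147.274 F3320
G1 X163.697 Y114.408 F3320
G1 X173.516 Y86.666 F3320
G1 X181.104 Y72.502 F3320
M5
G0 X227.315 Y145.422
M3 S760
G1 X228.949 Y120.484 F982
G1 X212.471 Y101.694 F982
G1 X187.533 Y100.060 F982
G1 X168.743 Y116.538 F982
G1 X167.109 Y141.476 F982
G1 X183.587 Y160.266 F982
G1 X208.525 Y161.900 F982
G1 X227.315 Y145.422 F982
M5
G0 X27.800 Y82.021
M3 S430
G1 X35.969 Y94.490 F3320
G1 X40.933 Y104.570 F3320
G1 X43.153 Y111.772 F3320
G1 X43.090 Y115.610 F3320
G1 X41.206 Y115.596 F3320
M5
G0 X107.171 Y158.101
M3 S760
G1 X166.547 Y158.101 F982
G1 X166.547 Y93.298 F982
G1 X107.171 Y93.298 F982
G1 X107.171 Y158.101 F982
M5
G0 X0.000 Y0.000

1 u = 1 mm; y_m = 215.484 − y.

[1] `<polyline>` open polyline, #ff8800→engrave S430 F3320: (141.341,136.764) → (181.338,155.136) → (78.688,160.677) → (14.992,182.852) → (50.415,139.543)

[2] `<path>` cubic bezier, #ff8800→engrave S430 F3320: (136.434,194.558) → (143.598,176.809) → (153.205,147.274) → (163.697,114.408) → (173.516,86.666) → (181.104,72.502)

[3] `<polygon>` regular polygon, #ff0000→cut S760 F982: (227.315,145.422) → (228.949,120.484) → (212.471,101.694) → (187.533,100.060) → (168.743,116.538) → (167.109,141.476) → (183.587,160.266) → (208.525,161.900) → (227.315,145.422) (closed)

[4] `<path>` cubic bezier, #ff8800→engrave S430 F3320: (27.800,82.021) → (35.969,94.490) → (40.933,104.570) → (43.153,111.772) → (43.090,115.610) → (41.206,115.596)

[5] `<rect>` rectangle, #ff0000→cut S760 F982: (107.171,158.101) → (166.547,158.101) → (166.547,93.298) → (107.171,93.298) → (107.171,158.101) (closed)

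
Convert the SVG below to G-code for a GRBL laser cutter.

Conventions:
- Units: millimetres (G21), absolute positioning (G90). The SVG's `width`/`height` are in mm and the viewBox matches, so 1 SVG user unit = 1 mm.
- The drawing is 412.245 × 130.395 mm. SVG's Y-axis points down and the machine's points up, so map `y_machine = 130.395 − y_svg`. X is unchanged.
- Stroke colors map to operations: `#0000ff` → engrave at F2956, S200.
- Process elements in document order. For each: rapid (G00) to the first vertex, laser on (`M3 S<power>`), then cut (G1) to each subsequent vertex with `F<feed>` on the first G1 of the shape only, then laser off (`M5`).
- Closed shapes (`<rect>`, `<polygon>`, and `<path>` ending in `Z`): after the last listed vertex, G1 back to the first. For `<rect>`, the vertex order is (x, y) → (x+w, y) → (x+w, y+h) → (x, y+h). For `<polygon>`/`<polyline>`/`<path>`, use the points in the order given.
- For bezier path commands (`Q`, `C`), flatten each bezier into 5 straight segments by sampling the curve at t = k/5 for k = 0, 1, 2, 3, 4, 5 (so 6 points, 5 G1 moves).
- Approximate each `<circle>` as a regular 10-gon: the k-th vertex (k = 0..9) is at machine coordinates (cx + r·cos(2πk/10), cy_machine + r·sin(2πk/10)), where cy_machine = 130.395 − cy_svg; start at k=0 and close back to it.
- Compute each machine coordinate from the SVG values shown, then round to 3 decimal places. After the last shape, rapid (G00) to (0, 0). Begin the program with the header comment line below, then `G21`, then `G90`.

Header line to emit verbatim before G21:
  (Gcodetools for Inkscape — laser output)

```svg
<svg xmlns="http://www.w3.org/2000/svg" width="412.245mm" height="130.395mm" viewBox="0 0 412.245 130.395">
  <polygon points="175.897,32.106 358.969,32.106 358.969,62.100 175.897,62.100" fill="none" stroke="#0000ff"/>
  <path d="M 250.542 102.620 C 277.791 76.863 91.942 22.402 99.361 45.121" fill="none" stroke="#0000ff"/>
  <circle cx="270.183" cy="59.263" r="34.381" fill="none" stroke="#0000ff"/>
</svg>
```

(Gcodetools for Inkscape — laser output)
G21
G90
G00 X175.897 Y98.289
M3 S200
G1 X358.969 Y98.289 F2956
G1 X358.969 Y68.295
G1 X175.897 Y68.295
G1 X175.897 Y98.289
M5
G00 X250.542 Y27.775
M3 S200
G1 X244.571 Y45.827 F2956
G1 X206.961 Y65.685
G1 X157.219 Y82.267
G1 X114.851 Y90.491
G1 X99.361 Y85.274
M5
G00 X304.564 Y71.132
M3 S200
G1 X297.998 Y91.341 F2956
G1 X280.807 Y103.830
G1 X259.559 Y103.830
G1 X242.368 Y91.341
G1 X235.802 Y71.132
G1 X242.368 Y50.923
G1 X259.559 Y38.434
G1 X280.807 Y38.434
G1 X297.998 Y50.923
G1 X304.564 Y71.132
M5
G00 X0.000 Y0.000

viewBox `0 0 412.245 130.395` with mm width/height → 1 unit = 1 mm. Flip: y_m = 130.395 − y_svg.

**Shape 1** — `<polygon>` rectangle, stroke `#0000ff` → engrave (S200, F2956). Machine vertices: (175.897,98.289) → (358.969,98.289) → (358.969,68.295) → (175.897,68.295) → (175.897,98.289). Closed: final G1 returns to the first vertex.

**Shape 2** — `<path>` cubic bezier, stroke `#0000ff` → engrave (S200, F2956). Control points (SVG): P0=(250.542,102.620), P1=(277.791,76.863), P2=(91.942,22.402), P3=(99.361,45.121); sampled at t=k/5. Machine vertices: (250.542,27.775) → (244.571,45.827) → (206.961,65.685) → (157.219,82.267) → (114.851,90.491) → (99.361,85.274). Open path.

**Shape 3** — `<circle>` circle, stroke `#0000ff` → engrave (S200, F2956). Machine vertices: (304.564,71.132) → (297.998,91.341) → (280.807,103.830) → (259.559,103.830) → (242.368,91.341) → (235.802,71.132) → (242.368,50.923) → (259.559,38.434) → (280.807,38.434) → (297.998,50.923) → (304.564,71.132). Closed: final G1 returns to the first vertex.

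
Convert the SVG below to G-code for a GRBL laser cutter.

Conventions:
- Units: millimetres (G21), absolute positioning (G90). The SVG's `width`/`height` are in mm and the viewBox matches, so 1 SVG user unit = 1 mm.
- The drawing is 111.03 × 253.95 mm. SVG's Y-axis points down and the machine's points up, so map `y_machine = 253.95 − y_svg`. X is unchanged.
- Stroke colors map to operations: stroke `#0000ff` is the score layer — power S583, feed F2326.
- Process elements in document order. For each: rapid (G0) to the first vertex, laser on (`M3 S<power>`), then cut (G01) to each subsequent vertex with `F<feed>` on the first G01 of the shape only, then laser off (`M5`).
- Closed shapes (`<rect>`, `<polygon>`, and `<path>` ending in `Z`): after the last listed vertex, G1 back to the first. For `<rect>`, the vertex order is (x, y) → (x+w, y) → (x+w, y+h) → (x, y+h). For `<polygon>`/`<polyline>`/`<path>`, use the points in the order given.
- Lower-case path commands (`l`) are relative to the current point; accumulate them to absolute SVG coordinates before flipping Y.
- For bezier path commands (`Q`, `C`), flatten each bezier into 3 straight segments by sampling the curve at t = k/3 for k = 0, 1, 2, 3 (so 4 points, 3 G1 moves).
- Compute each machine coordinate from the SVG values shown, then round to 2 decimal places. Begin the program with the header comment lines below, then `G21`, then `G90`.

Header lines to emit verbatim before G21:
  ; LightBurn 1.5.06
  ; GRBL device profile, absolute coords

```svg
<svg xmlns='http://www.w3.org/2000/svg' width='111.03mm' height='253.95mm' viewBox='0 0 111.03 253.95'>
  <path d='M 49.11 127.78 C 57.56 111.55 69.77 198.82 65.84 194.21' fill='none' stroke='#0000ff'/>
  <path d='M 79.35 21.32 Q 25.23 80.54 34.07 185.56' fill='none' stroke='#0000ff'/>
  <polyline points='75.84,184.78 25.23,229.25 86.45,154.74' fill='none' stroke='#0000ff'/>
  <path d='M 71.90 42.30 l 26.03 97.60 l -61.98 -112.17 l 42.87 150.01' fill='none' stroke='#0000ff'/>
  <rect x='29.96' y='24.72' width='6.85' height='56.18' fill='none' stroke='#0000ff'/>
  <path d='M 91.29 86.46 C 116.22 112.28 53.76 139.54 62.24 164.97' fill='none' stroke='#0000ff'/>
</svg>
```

viewBox `0 0 111.03 253.95` with mm width/height → 1 unit = 1 mm. Flip: y_m = 253.95 − y_svg.

**Shape 1** — `<path>` cubic bezier, stroke `#0000ff` → score (S583, F2326). Control points (SVG): P0=(49.11,127.78), P1=(57.56,111.55), P2=(69.77,198.82), P3=(65.84,194.21); sampled at t=k/3. Machine vertices: (49.11,126.17) → (58.08,115.14) → (65.13,78.52) → (65.84,59.74). Open path.

**Shape 2** — `<path>` quadratic bezier, stroke `#0000ff` → score (S583, F2326). Control points (SVG): P0=(79.35,21.32), P1=(25.23,80.54), P2=(34.07,185.56); sampled at t=k/3. Machine vertices: (79.35,232.63) → (50.27,188.06) → (35.17,133.31) → (34.07,68.39). Open path.

**Shape 3** — `<polyline>` open polyline, stroke `#0000ff` → score (S583, F2326). Machine vertices: (75.84,69.17) → (25.23,24.70) → (86.45,99.21). Open path.

**Shape 4** — `<path>` open polyline, stroke `#0000ff` → score (S583, F2326). Machine vertices: (71.90,211.65) → (97.93,114.05) → (35.95,226.22) → (78.82,76.21). Open path.

**Shape 5** — `<rect>` rectangle, stroke `#0000ff` → score (S583, F2326). Machine vertices: (29.96,229.23) → (36.81,229.23) → (36.81,173.05) → (29.96,173.05) → (29.96,229.23). Closed: final G1 returns to the first vertex.

**Shape 6** — `<path>` cubic bezier, stroke `#0000ff` → score (S583, F2326). Control points (SVG): P0=(91.29,86.46), P1=(116.22,112.28), P2=(53.76,139.54), P3=(62.24,164.97); sampled at t=k/3. Machine vertices: (91.29,167.49) → (92.95,141.31) → (71.54,114.90) → (62.24,88.98). Open path.

; LightBurn 1.5.06
; GRBL device profile, absolute coords
G21
G90
G0 X49.11 Y126.17
M3 S583
G01 X58.08 Y115.14 F2326
G01 X65.13 Y78.52
G01 X65.84 Y59.74
M5
G0 X79.35 Y232.63
M3 S583
G01 X50.27 Y188.06 F2326
G01 X35.17 Y133.31
G01 X34.07 Y68.39
M5
G0 X75.84 Y69.17
M3 S583
G01 X25.23 Y24.70 F2326
G01 X86.45 Y99.21
M5
G0 X71.90 Y211.65
M3 S583
G01 X97.93 Y114.05 F2326
G01 X35.95 Y226.22
G01 X78.82 Y76.21
M5
G0 X29.96 Y229.23
M3 S583
G01 X36.81 Y229.23 F2326
G01 X36.81 Y173.05
G01 X29.96 Y173.05
G01 X29.96 Y229.23
M5
G0 X91.29 Y167.49
M3 S583
G01 X92.95 Y141.31 F2326
G01 X71.54 Y114.90
G01 X62.24 Y88.98
M5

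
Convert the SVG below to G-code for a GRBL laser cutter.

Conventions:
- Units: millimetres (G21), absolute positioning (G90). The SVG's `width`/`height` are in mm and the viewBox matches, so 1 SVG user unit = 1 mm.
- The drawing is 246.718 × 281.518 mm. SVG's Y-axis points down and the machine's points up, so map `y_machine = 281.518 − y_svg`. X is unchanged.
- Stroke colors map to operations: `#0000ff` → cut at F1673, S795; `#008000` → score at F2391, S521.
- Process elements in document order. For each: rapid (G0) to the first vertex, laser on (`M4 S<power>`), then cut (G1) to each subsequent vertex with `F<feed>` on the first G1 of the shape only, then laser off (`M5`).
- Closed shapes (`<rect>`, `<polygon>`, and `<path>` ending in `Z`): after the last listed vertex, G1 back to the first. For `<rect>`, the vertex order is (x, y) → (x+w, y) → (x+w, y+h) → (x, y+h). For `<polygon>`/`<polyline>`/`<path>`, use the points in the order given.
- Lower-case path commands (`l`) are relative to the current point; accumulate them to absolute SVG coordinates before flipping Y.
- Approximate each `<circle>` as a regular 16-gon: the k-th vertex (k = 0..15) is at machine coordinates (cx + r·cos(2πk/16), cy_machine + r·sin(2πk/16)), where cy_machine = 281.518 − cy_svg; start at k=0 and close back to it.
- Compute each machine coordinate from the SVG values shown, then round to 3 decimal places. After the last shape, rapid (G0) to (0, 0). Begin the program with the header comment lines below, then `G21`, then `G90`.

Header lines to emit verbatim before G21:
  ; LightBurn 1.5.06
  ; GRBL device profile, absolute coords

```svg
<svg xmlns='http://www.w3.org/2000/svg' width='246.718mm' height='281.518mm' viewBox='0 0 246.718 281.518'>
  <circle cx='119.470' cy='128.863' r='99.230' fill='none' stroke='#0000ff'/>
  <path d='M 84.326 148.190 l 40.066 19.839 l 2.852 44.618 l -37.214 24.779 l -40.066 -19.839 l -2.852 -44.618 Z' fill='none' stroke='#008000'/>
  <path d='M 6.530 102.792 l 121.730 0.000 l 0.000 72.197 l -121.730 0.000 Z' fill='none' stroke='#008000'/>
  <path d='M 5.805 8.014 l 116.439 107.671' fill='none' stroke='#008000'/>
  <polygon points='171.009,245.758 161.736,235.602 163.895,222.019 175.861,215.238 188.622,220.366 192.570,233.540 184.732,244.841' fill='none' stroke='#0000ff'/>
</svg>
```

; LightBurn 1.5.06
; GRBL device profile, absolute coords
G21
G90
G0 X218.700 Y152.655
M4 S795
G1 X211.147 Y190.629 F1673
G1 X189.636 Y222.821
G1 X157.444 Y244.332
G1 X119.470 Y251.885
G1 X81.496 Y244.332
G1 X49.304 Y222.821
G1 X27.793 Y190.629
G1 X20.240 Y152.655
G1 X27.793 Y114.681
G1 X49.304 Y82.489
G1 X81.496 Y60.978
G1 X119.470 Y53.425
G1 X157.444 Y60.978
G1 X189.636 Y82.489
G1 X211.147 Y114.681
G1 X218.700 Y152.655
M5
G0 X84.326 Y133.328
M4 S521
G1 X124.392 Y113.489 F2391
G1 X127.244 Y68.871
G1 X90.030 Y44.092
G1 X49.964 Y63.931
G1 X47.112 Y108.549
G1 X84.326 Y133.328
M5
G0 X6.530 Y178.726
M4 S521
G1 X128.260 Y178.726 F2391
G1 X128.260 Y106.529
G1 X6.530 Y106.529
G1 X6.530 Y178.726
M5
G0 X5.805 Y273.504
M4 S521
G1 X122.244 Y165.833 F2391
M5
G0 X171.009 Y35.760
M4 S795
G1 X161.736 Y45.916 F1673
G1 X163.895 Y59.499
G1 X175.861 Y66.280
G1 X188.622 Y61.152
G1 X192.570 Y47.978
G1 X184.732 Y36.677
G1 X171.009 Y35.760
M5
G0 X0.000 Y0.000

Since the viewBox matches the mm dimensions, user units are millimetres directly. The only transform is the Y-flip y_m = 281.518 − y_svg.

Shape 1 is a circle drawn with `<circle>`. Its stroke #0000ff means cut at S795, F1673. After flipping Y the toolpath is (218.700,152.655) → (211.147,190.629) → (189.636,222.821) → (157.444,244.332) → (119.470,251.885) → (81.496,244.332) → (49.304,222.821) → (27.793,190.629) → (20.240,152.655) → (27.793,114.681) → (49.304,82.489) → (81.496,60.978) → (119.470,53.425) → (157.444,60.978) → (189.636,82.489) → (211.147,114.681) → (218.700,152.655), returning to the start.

Shape 2 is a regular polygon drawn with `<path>`. Its stroke #008000 means score at S521, F2391. After flipping Y the toolpath is (84.326,133.328) → (124.392,113.489) → (127.244,68.871) → (90.030,44.092) → (49.964,63.931) → (47.112,108.549) → (84.326,133.328), returning to the start.

Shape 3 is a rectangle drawn with `<path>`. Its stroke #008000 means score at S521, F2391. After flipping Y the toolpath is (6.530,178.726) → (128.260,178.726) → (128.260,106.529) → (6.530,106.529) → (6.530,178.726), returning to the start.

Shape 4 is a line segment drawn with `<path>`. Its stroke #008000 means score at S521, F2391. After flipping Y the toolpath is (5.805,273.504) → (122.244,165.833).

Shape 5 is a regular polygon drawn with `<polygon>`. Its stroke #0000ff means cut at S795, F1673. After flipping Y the toolpath is (171.009,35.760) → (161.736,45.916) → (163.895,59.499) → (175.861,66.280) → (188.622,61.152) → (192.570,47.978) → (184.732,36.677) → (171.009,35.760), returning to the start.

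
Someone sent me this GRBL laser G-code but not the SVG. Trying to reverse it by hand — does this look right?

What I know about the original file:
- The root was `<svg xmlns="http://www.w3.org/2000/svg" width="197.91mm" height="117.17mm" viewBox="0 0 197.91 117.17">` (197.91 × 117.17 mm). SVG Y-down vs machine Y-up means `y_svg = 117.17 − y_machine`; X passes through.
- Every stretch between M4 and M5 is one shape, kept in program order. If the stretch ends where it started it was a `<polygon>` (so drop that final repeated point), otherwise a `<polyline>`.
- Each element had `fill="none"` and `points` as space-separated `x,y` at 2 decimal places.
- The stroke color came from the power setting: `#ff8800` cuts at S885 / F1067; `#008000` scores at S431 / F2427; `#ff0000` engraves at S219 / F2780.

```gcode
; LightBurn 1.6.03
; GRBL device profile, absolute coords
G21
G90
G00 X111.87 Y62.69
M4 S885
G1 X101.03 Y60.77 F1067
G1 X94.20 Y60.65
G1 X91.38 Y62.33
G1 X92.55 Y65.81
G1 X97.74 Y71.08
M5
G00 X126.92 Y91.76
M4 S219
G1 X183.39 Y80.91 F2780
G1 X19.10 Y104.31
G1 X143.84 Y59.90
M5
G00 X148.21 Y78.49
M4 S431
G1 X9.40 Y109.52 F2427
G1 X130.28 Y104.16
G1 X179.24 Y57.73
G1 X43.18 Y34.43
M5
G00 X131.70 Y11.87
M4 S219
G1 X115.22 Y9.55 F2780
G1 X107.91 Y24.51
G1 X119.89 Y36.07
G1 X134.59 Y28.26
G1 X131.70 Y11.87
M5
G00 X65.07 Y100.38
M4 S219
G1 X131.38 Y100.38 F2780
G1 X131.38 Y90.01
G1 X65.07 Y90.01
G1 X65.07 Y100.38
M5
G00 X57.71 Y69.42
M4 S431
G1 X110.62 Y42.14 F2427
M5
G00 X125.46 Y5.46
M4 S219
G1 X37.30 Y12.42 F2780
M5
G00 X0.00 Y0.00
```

Machine Y-up, SVG Y-down with viewBox height 117.17, so y_svg = 117.17 − y_machine; X carries over.

Run 1: the run's S885 means `#ff8800` (cut). The run is open, so emit a `<polyline>` with points (Y-flipped): 111.87,54.48 101.03,56.40 94.20,56.52 91.38,54.84 92.55,51.36 97.74,46.09.

Run 2: S219 ⇒ engrave layer `#ff0000`. The run is open, so emit a `<polyline>` with points (Y-flipped): 126.92,25.41 183.39,36.26 19.10,12.86 143.84,57.27.

Run 3: power S431 maps to stroke `#008000` (score). The run is open, so emit a `<polyline>` with points (Y-flipped): 148.21,38.68 9.40,7.65 130.28,13.01 179.24,59.44 43.18,82.74.

Run 4: S219 ⇒ engrave layer `#ff0000`. The run returns to its start, so emit a `<polygon>` with points (Y-flipped): 131.70,105.30 115.22,107.62 107.91,92.66 119.89,81.10 134.59,88.91.

Run 5: the run's S219 means `#ff0000` (engrave). The run returns to its start, so emit a `<polygon>` with points (Y-flipped): 65.07,16.79 131.38,16.79 131.38,27.16 65.07,27.16.

Run 6: the run's S431 means `#008000` (score). The run is open, so emit a `<polyline>` with points (Y-flipped): 57.71,47.75 110.62,75.03.

Run 7: power S219 maps to stroke `#ff0000` (engrave). The run is open, so emit a `<polyline>` with points (Y-flipped): 125.46,111.71 37.30,104.75.

<svg xmlns="http://www.w3.org/2000/svg" width="197.91mm" height="117.17mm" viewBox="0 0 197.91 117.17">
  <polyline points="111.87,54.48 101.03,56.40 94.20,56.52 91.38,54.84 92.55,51.36 97.74,46.09" fill="none" stroke="#ff8800"/>
  <polyline points="126.92,25.41 183.39,36.26 19.10,12.86 143.84,57.27" fill="none" stroke="#ff0000"/>
  <polyline points="148.21,38.68 9.40,7.65 130.28,13.01 179.24,59.44 43.18,82.74" fill="none" stroke="#008000"/>
  <polygon points="131.70,105.30 115.22,107.62 107.91,92.66 119.89,81.10 134.59,88.91" fill="none" stroke="#ff0000"/>
  <polygon points="65.07,16.79 131.38,16.79 131.38,27.16 65.07,27.16" fill="none" stroke="#ff0000"/>
  <polyline points="57.71,47.75 110.62,75.03" fill="none" stroke="#008000"/>
  <polyline points="125.46,111.71 37.30,104.75" fill="none" stroke="#ff0000"/>
</svg>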